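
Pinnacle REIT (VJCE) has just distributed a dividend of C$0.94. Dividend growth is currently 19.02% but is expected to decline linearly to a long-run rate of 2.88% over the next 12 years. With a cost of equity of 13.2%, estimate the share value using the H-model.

H-model: P₀ = D₀[(1+g_L) + H(g_S−g_L)]/(r−g_L), with H = 12/2 = 6.
P₀ = 0.94 × [(1+0.0288) + 6×(0.1902−0.0288)] / (0.132−0.0288)
   = 0.94 × 1.9972 / 0.1032 = 18.1916

C$18.19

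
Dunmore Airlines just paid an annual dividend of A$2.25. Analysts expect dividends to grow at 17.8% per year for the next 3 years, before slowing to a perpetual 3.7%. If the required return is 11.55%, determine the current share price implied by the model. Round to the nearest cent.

A$42.54

Two-stage DDM. Project D₁…D_3 at 0.178, terminal growth 0.037, discount at r = 0.1155.
D_1 = 2.6505
D_2 = 3.1223
D_3 = 3.6781
Terminal value at t=3: TV = D_4/(r−g) = 3.8141/(0.1155−0.037) = 48.5878
P₀ = 2.6505/(1+0.1155)^1 + 3.1223/(1+0.1155)^2 + 3.6781/(1+0.1155)^3 + 48.5878/(1+0.1155)^3 = 42.5391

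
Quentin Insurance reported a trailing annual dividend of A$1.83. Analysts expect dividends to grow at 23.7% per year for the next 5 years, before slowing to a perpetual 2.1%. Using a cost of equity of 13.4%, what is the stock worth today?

Two-stage DDM. Project D₁…D_5 at 0.237, terminal growth 0.021, discount at r = 0.134.
D_1 = 2.2637
D_2 = 2.8002
D_3 = 3.4639
D_4 = 4.2848
D_5 = 5.3003
Terminal value at t=5: TV = D_6/(r−g) = 5.4116/(0.134−0.021) = 47.8902
P₀ = 2.2637/(1+0.134)^1 + 2.8002/(1+0.134)^2 + 3.4639/(1+0.134)^3 + 4.2848/(1+0.134)^4 + 5.3003/(1+0.134)^5 + 47.8902/(1+0.134)^5 = 37.5042

A$37.50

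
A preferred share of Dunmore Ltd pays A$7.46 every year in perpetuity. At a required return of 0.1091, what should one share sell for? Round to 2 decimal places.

Zero-growth DDM (perpetuity): P₀ = D/r = 7.46 / 0.1091 = 68.3776

A$68.38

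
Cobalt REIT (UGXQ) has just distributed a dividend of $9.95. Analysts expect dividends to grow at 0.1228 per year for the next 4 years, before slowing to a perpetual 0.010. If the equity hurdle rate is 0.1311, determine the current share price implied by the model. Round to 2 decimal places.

$119.65

Two-stage DDM. Project D₁…D_4 at 0.1228, terminal growth 0.01, discount at r = 0.1311.
D_1 = 11.1719
D_2 = 12.5438
D_3 = 14.0841
D_4 = 15.8137
Terminal value at t=4: TV = D_5/(r−g) = 15.9718/(0.1311−0.01) = 131.8894
P₀ = 11.1719/(1+0.1311)^1 + 12.5438/(1+0.1311)^2 + 14.0841/(1+0.1311)^3 + 15.8137/(1+0.1311)^4 + 131.8894/(1+0.1311)^4 = 119.6512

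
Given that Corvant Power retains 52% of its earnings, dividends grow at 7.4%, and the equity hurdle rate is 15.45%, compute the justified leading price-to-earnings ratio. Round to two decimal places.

Payout ratio b = 1 − 0.52 = 0.48.
Justified leading P/E = b/(r−g) = 0.48/(0.1545−0.074) = 5.9627

5.96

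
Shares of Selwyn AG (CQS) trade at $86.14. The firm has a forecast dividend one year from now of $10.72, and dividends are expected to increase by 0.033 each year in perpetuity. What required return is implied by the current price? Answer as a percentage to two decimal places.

Rearranging the constant-growth DDM: r = D₁/P₀ + g.
r = 10.7200 / 86.14 + 0.033 = 0.12445 + 0.033 = 0.15745

15.74%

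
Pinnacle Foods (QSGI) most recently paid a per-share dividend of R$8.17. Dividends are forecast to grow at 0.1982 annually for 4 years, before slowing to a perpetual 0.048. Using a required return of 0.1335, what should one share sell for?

R$162.66

Two-stage DDM. Project D₁…D_4 at 0.1982, terminal growth 0.048, discount at r = 0.1335.
D_1 = 9.7893
D_2 = 11.7295
D_3 = 14.0543
D_4 = 16.8399
Terminal value at t=4: TV = D_5/(r−g) = 17.6482/(0.1335−0.048) = 206.4118
P₀ = 9.7893/(1+0.1335)^1 + 11.7295/(1+0.1335)^2 + 14.0543/(1+0.1335)^3 + 16.8399/(1+0.1335)^4 + 206.4118/(1+0.1335)^4 = 162.6571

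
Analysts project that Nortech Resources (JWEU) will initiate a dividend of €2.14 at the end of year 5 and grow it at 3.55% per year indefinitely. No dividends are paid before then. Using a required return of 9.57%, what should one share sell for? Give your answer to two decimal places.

Deferred-dividend DDM. At t=4 the remaining stream is a growing perpetuity with first payment D_5 = 2.14.
V_4 = D_5/(r−g) = 2.14/(0.0957−0.0355) = 35.5482
P₀ = V_4/(1+r)^4 = 35.5482/(1+0.0957)^4 = 24.6633

€24.66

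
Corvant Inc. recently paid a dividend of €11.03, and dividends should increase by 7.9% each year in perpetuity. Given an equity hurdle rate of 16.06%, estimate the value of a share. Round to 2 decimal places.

Gordon growth model: P₀ = D₁/(r − g). D₁ = 11.03 × (1 + 0.079) = 11.9014.
P₀ = 11.9014 / (0.1606 − 0.079) = 11.9014 / 0.0816 = 145.8501

€145.85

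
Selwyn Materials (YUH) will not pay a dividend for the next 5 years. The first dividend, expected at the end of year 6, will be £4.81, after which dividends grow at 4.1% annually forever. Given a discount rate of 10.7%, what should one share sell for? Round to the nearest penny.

£43.84

Deferred-dividend DDM. At t=5 the remaining stream is a growing perpetuity with first payment D_6 = 4.81.
V_5 = D_6/(r−g) = 4.81/(0.107−0.041) = 72.8788
P₀ = V_5/(1+r)^5 = 72.8788/(1+0.107)^5 = 43.8392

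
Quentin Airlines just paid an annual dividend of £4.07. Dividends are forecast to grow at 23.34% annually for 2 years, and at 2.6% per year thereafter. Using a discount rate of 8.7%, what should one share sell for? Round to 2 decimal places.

Two-stage DDM. Project D₁…D_2 at 0.2334, terminal growth 0.026, discount at r = 0.087.
D_1 = 5.0199
D_2 = 6.1916
Terminal value at t=2: TV = D_3/(r−g) = 6.3526/(0.087−0.026) = 104.1405
P₀ = 5.0199/(1+0.087)^1 + 6.1916/(1+0.087)^2 + 104.1405/(1+0.087)^2 = 97.9958

£98.00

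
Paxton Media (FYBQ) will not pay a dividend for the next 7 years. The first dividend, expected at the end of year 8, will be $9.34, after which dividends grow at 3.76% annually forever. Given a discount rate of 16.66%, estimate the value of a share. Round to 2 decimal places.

Deferred-dividend DDM. At t=7 the remaining stream is a growing perpetuity with first payment D_8 = 9.34.
V_7 = D_8/(r−g) = 9.34/(0.1666−0.0376) = 72.4031
P₀ = V_7/(1+r)^7 = 72.4031/(1+0.1666)^7 = 24.6209

$24.62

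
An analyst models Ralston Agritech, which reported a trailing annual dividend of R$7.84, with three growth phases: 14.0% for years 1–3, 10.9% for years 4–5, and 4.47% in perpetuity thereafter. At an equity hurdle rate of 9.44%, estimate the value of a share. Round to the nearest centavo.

R$234.88

Three-stage DDM. Project D₁…D_5; terminal Gordon value at t=5 with g = 0.0447; discount at r = 0.0944.
D_1 = 8.9376
D_2 = 10.1889
D_3 = 11.6153
D_4 = 12.8814
D_5 = 14.2854
TV_5 = 14.9240/(0.0944−0.0447) = 300.2817
P₀ = Σ Dₜ/(1+r)ᵗ + TV_5/(1+r)^5 = 234.8848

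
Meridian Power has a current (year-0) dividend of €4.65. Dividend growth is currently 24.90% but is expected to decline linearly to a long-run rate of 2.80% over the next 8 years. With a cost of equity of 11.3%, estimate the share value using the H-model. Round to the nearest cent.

€104.60

H-model: P₀ = D₀[(1+g_L) + H(g_S−g_L)]/(r−g_L), with H = 8/2 = 4.
P₀ = 4.65 × [(1+0.028) + 4×(0.249−0.028)] / (0.113−0.028)
   = 4.65 × 1.9120 / 0.085 = 104.5976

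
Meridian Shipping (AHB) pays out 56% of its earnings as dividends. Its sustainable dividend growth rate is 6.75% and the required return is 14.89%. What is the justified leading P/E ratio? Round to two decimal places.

6.88

Justified leading P/E = b/(r−g) = 0.56/(0.1489−0.0675) = 6.8796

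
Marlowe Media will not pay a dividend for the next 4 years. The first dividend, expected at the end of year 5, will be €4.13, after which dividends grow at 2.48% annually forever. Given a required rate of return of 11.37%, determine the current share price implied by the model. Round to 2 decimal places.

€30.20

Deferred-dividend DDM. At t=4 the remaining stream is a growing perpetuity with first payment D_5 = 4.13.
V_4 = D_5/(r−g) = 4.13/(0.1137−0.0248) = 46.4567
P₀ = V_4/(1+r)^4 = 46.4567/(1+0.1137)^4 = 30.1978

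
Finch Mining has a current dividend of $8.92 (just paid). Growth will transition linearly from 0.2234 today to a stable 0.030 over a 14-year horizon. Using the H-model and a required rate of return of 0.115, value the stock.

$250.16

H-model: P₀ = D₀[(1+g_L) + H(g_S−g_L)]/(r−g_L), with H = 14/2 = 7.
P₀ = 8.92 × [(1+0.03) + 7×(0.2234−0.03)] / (0.115−0.03)
   = 8.92 × 2.3838 / 0.085 = 250.1588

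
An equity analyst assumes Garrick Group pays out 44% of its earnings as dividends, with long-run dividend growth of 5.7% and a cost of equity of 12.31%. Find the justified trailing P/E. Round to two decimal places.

7.04

Justified trailing P/E = b(1+g)/(r−g) = 0.44×(1+0.057)/(0.1231−0.057) = 7.0360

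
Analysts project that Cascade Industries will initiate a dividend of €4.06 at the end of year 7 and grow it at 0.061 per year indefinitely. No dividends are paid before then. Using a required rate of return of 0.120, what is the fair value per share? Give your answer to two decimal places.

Deferred-dividend DDM. At t=6 the remaining stream is a growing perpetuity with first payment D_7 = 4.06.
V_6 = D_7/(r−g) = 4.06/(0.12−0.061) = 68.8136
P₀ = V_6/(1+r)^6 = 68.8136/(1+0.12)^6 = 34.8631

€34.86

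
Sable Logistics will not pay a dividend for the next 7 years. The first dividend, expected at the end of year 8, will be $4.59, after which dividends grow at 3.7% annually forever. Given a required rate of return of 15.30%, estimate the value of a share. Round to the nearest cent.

Deferred-dividend DDM. At t=7 the remaining stream is a growing perpetuity with first payment D_8 = 4.59.
V_7 = D_8/(r−g) = 4.59/(0.153−0.037) = 39.5690
P₀ = V_7/(1+r)^7 = 39.5690/(1+0.153)^7 = 14.6066

$14.61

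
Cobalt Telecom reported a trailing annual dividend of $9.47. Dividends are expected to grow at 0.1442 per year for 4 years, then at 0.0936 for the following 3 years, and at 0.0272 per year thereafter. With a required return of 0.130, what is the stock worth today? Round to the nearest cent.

Three-stage DDM. Project D₁…D_7; terminal Gordon value at t=7 with g = 0.0272; discount at r = 0.13.
D_1 = 10.8356
D_2 = 12.3981
D_3 = 14.1859
D_4 = 16.2315
D_5 = 17.7507
D_6 = 19.4122
D_7 = 21.2292
TV_7 = 21.8066/(0.13−0.0272) = 212.1266
P₀ = Σ Dₜ/(1+r)ᵗ + TV_7/(1+r)^7 = 157.2339

$157.23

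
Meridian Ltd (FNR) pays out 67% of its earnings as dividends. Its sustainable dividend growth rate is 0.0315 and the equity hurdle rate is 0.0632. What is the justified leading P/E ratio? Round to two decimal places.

Justified leading P/E = b/(r−g) = 0.67/(0.0632−0.0315) = 21.1356

21.14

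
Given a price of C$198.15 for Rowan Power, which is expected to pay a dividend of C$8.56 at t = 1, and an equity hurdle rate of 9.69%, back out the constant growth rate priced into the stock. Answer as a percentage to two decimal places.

5.37%

From P₀ = D₁/(r − g), the implied growth is g = r − D₁/P₀.
g = 0.0969 − 8.56/198.15 = 0.0969 − 0.04320 = 0.05370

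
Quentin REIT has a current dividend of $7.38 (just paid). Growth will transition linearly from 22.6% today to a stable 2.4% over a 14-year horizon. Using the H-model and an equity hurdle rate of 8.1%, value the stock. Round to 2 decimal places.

H-model: P₀ = D₀[(1+g_L) + H(g_S−g_L)]/(r−g_L), with H = 14/2 = 7.
P₀ = 7.38 × [(1+0.024) + 7×(0.226−0.024)] / (0.081−0.024)
   = 7.38 × 2.4380 / 0.057 = 315.6568

$315.66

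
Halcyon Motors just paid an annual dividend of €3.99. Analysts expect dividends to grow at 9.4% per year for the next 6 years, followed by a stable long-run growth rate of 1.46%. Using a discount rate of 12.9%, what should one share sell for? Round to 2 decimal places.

Two-stage DDM. Project D₁…D_6 at 0.094, terminal growth 0.0146, discount at r = 0.129.
D_1 = 4.3651
D_2 = 4.7754
D_3 = 5.2243
D_4 = 5.7153
D_5 = 6.2526
D_6 = 6.8403
Terminal value at t=6: TV = D_7/(r−g) = 6.9402/(0.129−0.0146) = 60.6660
P₀ = 4.3651/(1+0.129)^1 + 4.7754/(1+0.129)^2 + 5.2243/(1+0.129)^3 + 5.7153/(1+0.129)^4 + 6.2526/(1+0.129)^5 + 6.8403/(1+0.129)^6 + 60.6660/(1+0.129)^6 = 50.7668

€50.77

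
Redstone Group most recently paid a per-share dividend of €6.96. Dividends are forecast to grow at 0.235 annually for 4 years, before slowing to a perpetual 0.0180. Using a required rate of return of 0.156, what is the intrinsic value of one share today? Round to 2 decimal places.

Two-stage DDM. Project D₁…D_4 at 0.235, terminal growth 0.018, discount at r = 0.156.
D_1 = 8.5956
D_2 = 10.6156
D_3 = 13.1102
D_4 = 16.1911
Terminal value at t=4: TV = D_5/(r−g) = 16.4826/(0.156−0.018) = 119.4389
P₀ = 8.5956/(1+0.156)^1 + 10.6156/(1+0.156)^2 + 13.1102/(1+0.156)^3 + 16.1911/(1+0.156)^4 + 119.4389/(1+0.156)^4 = 99.8155

€99.82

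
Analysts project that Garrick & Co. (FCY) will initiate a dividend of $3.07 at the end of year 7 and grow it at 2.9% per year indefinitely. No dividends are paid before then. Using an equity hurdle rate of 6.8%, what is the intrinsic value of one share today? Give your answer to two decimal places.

Deferred-dividend DDM. At t=6 the remaining stream is a growing perpetuity with first payment D_7 = 3.07.
V_6 = D_7/(r−g) = 3.07/(0.068−0.029) = 78.7179
P₀ = V_6/(1+r)^6 = 78.7179/(1+0.068)^6 = 53.0452

$53.05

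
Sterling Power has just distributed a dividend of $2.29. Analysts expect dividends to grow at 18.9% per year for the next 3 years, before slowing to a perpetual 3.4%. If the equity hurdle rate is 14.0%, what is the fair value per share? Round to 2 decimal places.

Two-stage DDM. Project D₁…D_3 at 0.189, terminal growth 0.034, discount at r = 0.14.
D_1 = 2.7228
D_2 = 3.2374
D_3 = 3.8493
Terminal value at t=3: TV = D_4/(r−g) = 3.9802/(0.14−0.034) = 37.5488
P₀ = 2.7228/(1+0.14)^1 + 3.2374/(1+0.14)^2 + 3.8493/(1+0.14)^3 + 37.5488/(1+0.14)^3 = 32.8220

$32.82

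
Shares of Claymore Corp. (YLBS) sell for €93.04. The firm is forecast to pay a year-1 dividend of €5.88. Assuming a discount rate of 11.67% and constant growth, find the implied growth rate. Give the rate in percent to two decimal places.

From P₀ = D₁/(r − g), the implied growth is g = r − D₁/P₀.
g = 0.1167 − 5.88/93.04 = 0.1167 − 0.06320 = 0.05350

5.35%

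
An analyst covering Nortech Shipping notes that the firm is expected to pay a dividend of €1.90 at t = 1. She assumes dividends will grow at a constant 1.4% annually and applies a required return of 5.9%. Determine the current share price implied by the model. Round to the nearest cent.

Gordon growth model: P₀ = D₁/(r − g), with D₁ = 1.90 given directly.
P₀ = 1.9000 / (0.059 − 0.014) = 1.9000 / 0.045 = 42.2222

€42.22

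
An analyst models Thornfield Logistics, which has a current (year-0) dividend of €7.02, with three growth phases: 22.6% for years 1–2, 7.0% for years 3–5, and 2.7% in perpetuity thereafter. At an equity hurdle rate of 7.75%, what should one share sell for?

€224.96

Three-stage DDM. Project D₁…D_5; terminal Gordon value at t=5 with g = 0.027; discount at r = 0.0775.
D_1 = 8.6065
D_2 = 10.5516
D_3 = 11.2902
D_4 = 12.0805
D_5 = 12.9262
TV_5 = 13.2752/(0.0775−0.027) = 262.8745
P₀ = Σ Dₜ/(1+r)ᵗ + TV_5/(1+r)^5 = 224.9561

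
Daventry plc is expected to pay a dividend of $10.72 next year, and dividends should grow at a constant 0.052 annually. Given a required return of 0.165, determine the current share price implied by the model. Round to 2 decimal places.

$94.87

Gordon growth model: P₀ = D₁/(r − g), with D₁ = 10.72 given directly.
P₀ = 10.7200 / (0.165 − 0.052) = 10.7200 / 0.113 = 94.8673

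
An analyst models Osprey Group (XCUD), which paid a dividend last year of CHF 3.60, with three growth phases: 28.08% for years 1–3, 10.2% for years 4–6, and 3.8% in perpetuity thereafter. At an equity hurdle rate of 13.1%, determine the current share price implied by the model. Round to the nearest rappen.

CHF 82.80

Three-stage DDM. Project D₁…D_6; terminal Gordon value at t=6 with g = 0.038; discount at r = 0.131.
D_1 = 4.6109
D_2 = 5.9056
D_3 = 7.5639
D_4 = 8.3354
D_5 = 9.1856
D_6 = 10.1226
TV_6 = 10.5072/(0.131−0.038) = 112.9811
P₀ = Σ Dₜ/(1+r)ᵗ + TV_6/(1+r)^6 = 82.7957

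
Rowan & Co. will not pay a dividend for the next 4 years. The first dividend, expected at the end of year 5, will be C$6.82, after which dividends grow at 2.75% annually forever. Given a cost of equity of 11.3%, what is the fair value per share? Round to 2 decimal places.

Deferred-dividend DDM. At t=4 the remaining stream is a growing perpetuity with first payment D_5 = 6.82.
V_4 = D_5/(r−g) = 6.82/(0.113−0.0275) = 79.7661
P₀ = V_4/(1+r)^4 = 79.7661/(1+0.113)^4 = 51.9802

C$51.98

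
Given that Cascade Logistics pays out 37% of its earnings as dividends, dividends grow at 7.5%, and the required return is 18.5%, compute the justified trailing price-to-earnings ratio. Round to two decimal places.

3.62

Justified trailing P/E = b(1+g)/(r−g) = 0.37×(1+0.075)/(0.185−0.075) = 3.6159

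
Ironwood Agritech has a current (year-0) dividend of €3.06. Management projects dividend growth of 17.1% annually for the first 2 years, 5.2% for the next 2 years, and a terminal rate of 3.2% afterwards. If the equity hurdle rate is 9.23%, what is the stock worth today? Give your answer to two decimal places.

€69.28

Three-stage DDM. Project D₁…D_4; terminal Gordon value at t=4 with g = 0.032; discount at r = 0.0923.
D_1 = 3.5833
D_2 = 4.1960
D_3 = 4.4142
D_4 = 4.6437
TV_4 = 4.7923/(0.0923−0.032) = 79.4747
P₀ = Σ Dₜ/(1+r)ᵗ + TV_4/(1+r)^4 = 69.2757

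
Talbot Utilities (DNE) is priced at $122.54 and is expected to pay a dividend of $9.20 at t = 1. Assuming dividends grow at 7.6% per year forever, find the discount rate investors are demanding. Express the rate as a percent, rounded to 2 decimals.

15.11%

Rearranging the constant-growth DDM: r = D₁/P₀ + g.
r = 9.2000 / 122.54 + 0.076 = 0.07508 + 0.076 = 0.15108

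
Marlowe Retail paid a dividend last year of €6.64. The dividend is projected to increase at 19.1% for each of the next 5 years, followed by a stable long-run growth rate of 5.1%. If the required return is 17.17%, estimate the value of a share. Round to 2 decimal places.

Two-stage DDM. Project D₁…D_5 at 0.191, terminal growth 0.051, discount at r = 0.1717.
D_1 = 7.9082
D_2 = 9.4187
D_3 = 11.2177
D_4 = 13.3603
D_5 = 15.9121
Terminal value at t=5: TV = D_6/(r−g) = 16.7236/(0.1717−0.051) = 138.5550
P₀ = 7.9082/(1+0.1717)^1 + 9.4187/(1+0.1717)^2 + 11.2177/(1+0.1717)^3 + 13.3603/(1+0.1717)^4 + 15.9121/(1+0.1717)^5 + 138.5550/(1+0.1717)^5 = 97.6164

€97.62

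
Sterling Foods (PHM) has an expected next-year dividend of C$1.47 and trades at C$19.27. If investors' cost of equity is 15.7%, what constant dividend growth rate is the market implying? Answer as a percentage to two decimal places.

From P₀ = D₁/(r − g), the implied growth is g = r − D₁/P₀.
g = 0.157 − 1.47/19.27 = 0.157 − 0.07628 = 0.08072

8.07%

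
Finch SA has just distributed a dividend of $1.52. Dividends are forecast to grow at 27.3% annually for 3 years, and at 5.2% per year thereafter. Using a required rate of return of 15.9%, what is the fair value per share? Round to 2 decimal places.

$25.32

Two-stage DDM. Project D₁…D_3 at 0.273, terminal growth 0.052, discount at r = 0.159.
D_1 = 1.9350
D_2 = 2.4632
D_3 = 3.1357
Terminal value at t=3: TV = D_4/(r−g) = 3.2987/(0.159−0.052) = 30.8291
P₀ = 1.9350/(1+0.159)^1 + 2.4632/(1+0.159)^2 + 3.1357/(1+0.159)^3 + 30.8291/(1+0.159)^3 = 25.3194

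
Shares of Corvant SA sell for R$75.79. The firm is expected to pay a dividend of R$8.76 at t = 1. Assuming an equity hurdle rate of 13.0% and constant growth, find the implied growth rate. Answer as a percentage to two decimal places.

From P₀ = D₁/(r − g), the implied growth is g = r − D₁/P₀.
g = 0.13 − 8.76/75.79 = 0.13 − 0.11558 = 0.01442

1.44%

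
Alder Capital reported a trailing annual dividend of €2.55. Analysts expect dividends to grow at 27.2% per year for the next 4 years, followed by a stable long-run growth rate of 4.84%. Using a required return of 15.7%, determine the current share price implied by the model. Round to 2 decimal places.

Two-stage DDM. Project D₁…D_4 at 0.272, terminal growth 0.0484, discount at r = 0.157.
D_1 = 3.2436
D_2 = 4.1259
D_3 = 5.2481
D_4 = 6.6756
Terminal value at t=4: TV = D_5/(r−g) = 6.9987/(0.157−0.0484) = 64.4445
P₀ = 3.2436/(1+0.157)^1 + 4.1259/(1+0.157)^2 + 5.2481/(1+0.157)^3 + 6.6756/(1+0.157)^4 + 64.4445/(1+0.157)^4 = 48.9620

€48.96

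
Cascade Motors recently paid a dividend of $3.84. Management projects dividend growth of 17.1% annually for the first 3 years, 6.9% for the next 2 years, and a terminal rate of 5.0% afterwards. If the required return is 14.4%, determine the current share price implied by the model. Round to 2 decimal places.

Three-stage DDM. Project D₁…D_5; terminal Gordon value at t=5 with g = 0.05; discount at r = 0.144.
D_1 = 4.4966
D_2 = 5.2656
D_3 = 6.1660
D_4 = 6.5914
D_5 = 7.0462
TV_5 = 7.3986/(0.144−0.05) = 78.7080
P₀ = Σ Dₜ/(1+r)ᵗ + TV_5/(1+r)^5 = 59.6856

$59.69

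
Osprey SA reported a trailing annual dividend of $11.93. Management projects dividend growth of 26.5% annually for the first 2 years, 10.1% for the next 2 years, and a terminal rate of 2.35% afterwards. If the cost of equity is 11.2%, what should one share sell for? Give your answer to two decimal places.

$234.46

Three-stage DDM. Project D₁…D_4; terminal Gordon value at t=4 with g = 0.0235; discount at r = 0.112.
D_1 = 15.0915
D_2 = 19.0907
D_3 = 21.0188
D_4 = 23.1417
TV_4 = 23.6856/(0.112−0.0235) = 267.6336
P₀ = Σ Dₜ/(1+r)ᵗ + TV_4/(1+r)^4 = 234.4647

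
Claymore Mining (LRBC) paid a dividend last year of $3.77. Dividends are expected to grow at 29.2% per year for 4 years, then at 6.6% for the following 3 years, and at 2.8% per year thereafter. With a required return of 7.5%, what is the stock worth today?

Three-stage DDM. Project D₁…D_7; terminal Gordon value at t=7 with g = 0.028; discount at r = 0.075.
D_1 = 4.8708
D_2 = 6.2931
D_3 = 8.1307
D_4 = 10.5049
D_5 = 11.1982
D_6 = 11.9373
D_7 = 12.7252
TV_7 = 13.0815/(0.075−0.028) = 278.3289
P₀ = Σ Dₜ/(1+r)ᵗ + TV_7/(1+r)^7 = 215.3570

$215.36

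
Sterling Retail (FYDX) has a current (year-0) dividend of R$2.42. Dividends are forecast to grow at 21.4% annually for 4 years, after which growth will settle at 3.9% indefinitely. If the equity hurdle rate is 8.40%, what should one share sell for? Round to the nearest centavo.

R$100.85

Two-stage DDM. Project D₁…D_4 at 0.214, terminal growth 0.039, discount at r = 0.084.
D_1 = 2.9379
D_2 = 3.5666
D_3 = 4.3298
D_4 = 5.2564
Terminal value at t=4: TV = D_5/(r−g) = 5.4614/(0.084−0.039) = 121.3649
P₀ = 2.9379/(1+0.084)^1 + 3.5666/(1+0.084)^2 + 4.3298/(1+0.084)^3 + 5.2564/(1+0.084)^4 + 121.3649/(1+0.084)^4 = 100.8490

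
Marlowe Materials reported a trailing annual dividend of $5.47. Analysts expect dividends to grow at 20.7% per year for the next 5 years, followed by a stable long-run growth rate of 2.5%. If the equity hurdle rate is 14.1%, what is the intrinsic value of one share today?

Two-stage DDM. Project D₁…D_5 at 0.207, terminal growth 0.025, discount at r = 0.141.
D_1 = 6.6023
D_2 = 7.9690
D_3 = 9.6185
D_4 = 11.6096
D_5 = 14.0128
Terminal value at t=5: TV = D_6/(r−g) = 14.3631/(0.141−0.025) = 123.8196
P₀ = 6.6023/(1+0.141)^1 + 7.9690/(1+0.141)^2 + 9.6185/(1+0.141)^3 + 11.6096/(1+0.141)^4 + 14.0128/(1+0.141)^5 + 123.8196/(1+0.141)^5 = 96.5051

$96.51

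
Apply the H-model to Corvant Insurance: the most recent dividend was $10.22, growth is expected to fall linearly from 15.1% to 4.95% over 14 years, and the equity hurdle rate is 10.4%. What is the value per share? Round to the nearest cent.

H-model: P₀ = D₀[(1+g_L) + H(g_S−g_L)]/(r−g_L), with H = 14/2 = 7.
P₀ = 10.22 × [(1+0.0495) + 7×(0.151−0.0495)] / (0.104−0.0495)
   = 10.22 × 1.7600 / 0.0545 = 330.0404

$330.04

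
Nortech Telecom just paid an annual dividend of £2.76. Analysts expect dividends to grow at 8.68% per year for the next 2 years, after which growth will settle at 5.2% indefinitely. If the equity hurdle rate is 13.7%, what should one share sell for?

Two-stage DDM. Project D₁…D_2 at 0.0868, terminal growth 0.052, discount at r = 0.137.
D_1 = 2.9996
D_2 = 3.2599
Terminal value at t=2: TV = D_3/(r−g) = 3.4294/(0.137−0.052) = 40.3464
P₀ = 2.9996/(1+0.137)^1 + 3.2599/(1+0.137)^2 + 40.3464/(1+0.137)^2 = 36.3691

£36.37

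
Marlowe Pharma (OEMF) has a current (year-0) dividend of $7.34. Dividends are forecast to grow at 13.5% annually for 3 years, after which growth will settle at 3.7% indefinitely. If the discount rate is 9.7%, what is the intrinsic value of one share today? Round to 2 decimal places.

Two-stage DDM. Project D₁…D_3 at 0.135, terminal growth 0.037, discount at r = 0.097.
D_1 = 8.3309
D_2 = 9.4556
D_3 = 10.7321
Terminal value at t=3: TV = D_4/(r−g) = 11.1292/(0.097−0.037) = 185.4860
P₀ = 8.3309/(1+0.097)^1 + 9.4556/(1+0.097)^2 + 10.7321/(1+0.097)^3 + 185.4860/(1+0.097)^3 = 164.0859

$164.09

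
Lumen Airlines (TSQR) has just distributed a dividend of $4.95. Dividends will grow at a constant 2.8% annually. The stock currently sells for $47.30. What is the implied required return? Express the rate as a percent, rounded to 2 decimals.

13.56%

Rearranging the constant-growth DDM: r = D₁/P₀ + g.
D₁ = 4.95 × (1 + 0.028) = 5.0886.
r = 5.0886 / 47.30 + 0.028 = 0.10758 + 0.028 = 0.13558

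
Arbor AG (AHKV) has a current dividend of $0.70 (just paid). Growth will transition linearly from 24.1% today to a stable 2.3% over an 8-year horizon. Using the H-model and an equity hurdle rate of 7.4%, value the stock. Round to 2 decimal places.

$26.01

H-model: P₀ = D₀[(1+g_L) + H(g_S−g_L)]/(r−g_L), with H = 8/2 = 4.
P₀ = 0.70 × [(1+0.023) + 4×(0.241−0.023)] / (0.074−0.023)
   = 0.70 × 1.8950 / 0.051 = 26.0098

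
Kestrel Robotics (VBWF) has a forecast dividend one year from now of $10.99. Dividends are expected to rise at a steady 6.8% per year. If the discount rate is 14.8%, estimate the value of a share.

Gordon growth model: P₀ = D₁/(r − g), with D₁ = 10.99 given directly.
P₀ = 10.9900 / (0.148 − 0.068) = 10.9900 / 0.08 = 137.3750

$137.37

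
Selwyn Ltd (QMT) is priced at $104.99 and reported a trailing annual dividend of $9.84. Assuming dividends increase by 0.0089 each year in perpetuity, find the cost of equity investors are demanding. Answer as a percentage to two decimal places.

10.35%

Rearranging the constant-growth DDM: r = D₁/P₀ + g.
D₁ = 9.84 × (1 + 0.0089) = 9.9276.
r = 9.9276 / 104.99 + 0.0089 = 0.09456 + 0.0089 = 0.10346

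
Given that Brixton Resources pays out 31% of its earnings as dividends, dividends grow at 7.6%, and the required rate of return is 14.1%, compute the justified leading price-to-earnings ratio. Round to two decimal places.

4.77

Justified leading P/E = b/(r−g) = 0.31/(0.141−0.076) = 4.7692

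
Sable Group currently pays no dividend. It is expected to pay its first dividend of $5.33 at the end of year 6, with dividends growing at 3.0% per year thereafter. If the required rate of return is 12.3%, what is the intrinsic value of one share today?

Deferred-dividend DDM. At t=5 the remaining stream is a growing perpetuity with first payment D_6 = 5.33.
V_5 = D_6/(r−g) = 5.33/(0.123−0.03) = 57.3118
P₀ = V_5/(1+r)^5 = 57.3118/(1+0.123)^5 = 32.0882

$32.09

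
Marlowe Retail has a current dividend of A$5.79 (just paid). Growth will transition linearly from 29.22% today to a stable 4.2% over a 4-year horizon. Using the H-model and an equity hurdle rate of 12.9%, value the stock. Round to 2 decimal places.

A$102.65

H-model: P₀ = D₀[(1+g_L) + H(g_S−g_L)]/(r−g_L), with H = 4/2 = 2.
P₀ = 5.79 × [(1+0.042) + 2×(0.2922−0.042)] / (0.129−0.042)
   = 5.79 × 1.5424 / 0.087 = 102.6494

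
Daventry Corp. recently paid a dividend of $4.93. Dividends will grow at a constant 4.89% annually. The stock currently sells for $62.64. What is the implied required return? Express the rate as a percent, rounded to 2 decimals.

13.15%

Rearranging the constant-growth DDM: r = D₁/P₀ + g.
D₁ = 4.93 × (1 + 0.0489) = 5.1711.
r = 5.1711 / 62.64 + 0.0489 = 0.08255 + 0.0489 = 0.13145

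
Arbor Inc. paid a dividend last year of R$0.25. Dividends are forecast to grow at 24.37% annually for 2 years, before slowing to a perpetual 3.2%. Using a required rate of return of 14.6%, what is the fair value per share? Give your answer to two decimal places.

Two-stage DDM. Project D₁…D_2 at 0.2437, terminal growth 0.032, discount at r = 0.146.
D_1 = 0.3109
D_2 = 0.3867
Terminal value at t=2: TV = D_3/(r−g) = 0.3991/(0.146−0.032) = 3.5006
P₀ = 0.3109/(1+0.146)^1 + 0.3867/(1+0.146)^2 + 3.5006/(1+0.146)^2 = 3.2312

R$3.23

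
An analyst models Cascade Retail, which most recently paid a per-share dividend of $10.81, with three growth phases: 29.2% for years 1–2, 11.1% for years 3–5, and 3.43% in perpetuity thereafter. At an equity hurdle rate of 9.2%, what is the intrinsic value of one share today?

Three-stage DDM. Project D₁…D_5; terminal Gordon value at t=5 with g = 0.0343; discount at r = 0.092.
D_1 = 13.9665
D_2 = 18.0447
D_3 = 20.0477
D_4 = 22.2730
D_5 = 24.7453
TV_5 = 25.5941/(0.092−0.0343) = 443.5715
P₀ = Σ Dₜ/(1+r)ᵗ + TV_5/(1+r)^5 = 360.5779

$360.58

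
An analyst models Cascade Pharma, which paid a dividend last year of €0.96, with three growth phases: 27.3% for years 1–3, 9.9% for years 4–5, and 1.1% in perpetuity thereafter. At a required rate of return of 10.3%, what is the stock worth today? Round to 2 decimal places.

Three-stage DDM. Project D₁…D_5; terminal Gordon value at t=5 with g = 0.011; discount at r = 0.103.
D_1 = 1.2221
D_2 = 1.5557
D_3 = 1.9804
D_4 = 2.1765
D_5 = 2.3919
TV_5 = 2.4183/(0.103−0.011) = 26.2854
P₀ = Σ Dₜ/(1+r)ᵗ + TV_5/(1+r)^5 = 22.8985

€22.90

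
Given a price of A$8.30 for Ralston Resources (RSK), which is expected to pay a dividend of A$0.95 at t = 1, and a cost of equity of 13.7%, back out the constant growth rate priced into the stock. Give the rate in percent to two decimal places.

2.25%

From P₀ = D₁/(r − g), the implied growth is g = r − D₁/P₀.
g = 0.137 − 0.95/8.30 = 0.137 − 0.11446 = 0.02254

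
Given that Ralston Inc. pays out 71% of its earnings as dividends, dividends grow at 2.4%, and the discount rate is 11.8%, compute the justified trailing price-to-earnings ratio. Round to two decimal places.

7.73

Justified trailing P/E = b(1+g)/(r−g) = 0.71×(1+0.024)/(0.118−0.024) = 7.7345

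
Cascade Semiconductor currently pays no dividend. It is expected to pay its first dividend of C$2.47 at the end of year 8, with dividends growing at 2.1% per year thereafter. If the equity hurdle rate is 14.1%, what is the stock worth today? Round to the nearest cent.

C$8.18

Deferred-dividend DDM. At t=7 the remaining stream is a growing perpetuity with first payment D_8 = 2.47.
V_7 = D_8/(r−g) = 2.47/(0.141−0.021) = 20.5833
P₀ = V_7/(1+r)^7 = 20.5833/(1+0.141)^7 = 8.1755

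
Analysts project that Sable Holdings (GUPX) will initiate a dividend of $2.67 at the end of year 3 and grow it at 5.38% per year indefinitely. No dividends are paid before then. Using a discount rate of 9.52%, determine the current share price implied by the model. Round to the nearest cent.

Deferred-dividend DDM. At t=2 the remaining stream is a growing perpetuity with first payment D_3 = 2.67.
V_2 = D_3/(r−g) = 2.67/(0.0952−0.0538) = 64.4928
P₀ = V_2/(1+r)^2 = 64.4928/(1+0.0952)^2 = 53.7680

$53.77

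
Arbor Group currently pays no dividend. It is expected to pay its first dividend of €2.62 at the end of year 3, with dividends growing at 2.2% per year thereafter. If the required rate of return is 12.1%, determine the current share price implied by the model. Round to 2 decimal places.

Deferred-dividend DDM. At t=2 the remaining stream is a growing perpetuity with first payment D_3 = 2.62.
V_2 = D_3/(r−g) = 2.62/(0.121−0.022) = 26.4646
P₀ = V_2/(1+r)^2 = 26.4646/(1+0.121)^2 = 21.0598

€21.06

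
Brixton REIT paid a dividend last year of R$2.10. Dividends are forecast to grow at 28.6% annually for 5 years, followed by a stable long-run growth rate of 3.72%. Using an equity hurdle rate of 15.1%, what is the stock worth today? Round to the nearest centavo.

R$48.15

Two-stage DDM. Project D₁…D_5 at 0.286, terminal growth 0.0372, discount at r = 0.151.
D_1 = 2.7006
D_2 = 3.4730
D_3 = 4.4662
D_4 = 5.7436
D_5 = 7.3863
Terminal value at t=5: TV = D_6/(r−g) = 7.6610/(0.151−0.0372) = 67.3200
P₀ = 2.7006/(1+0.151)^1 + 3.4730/(1+0.151)^2 + 4.4662/(1+0.151)^3 + 5.7436/(1+0.151)^4 + 7.3863/(1+0.151)^5 + 67.3200/(1+0.151)^5 = 48.1505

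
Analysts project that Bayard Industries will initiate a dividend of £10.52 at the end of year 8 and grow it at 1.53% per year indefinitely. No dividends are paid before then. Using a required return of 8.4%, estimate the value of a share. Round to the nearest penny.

£87.07

Deferred-dividend DDM. At t=7 the remaining stream is a growing perpetuity with first payment D_8 = 10.52.
V_7 = D_8/(r−g) = 10.52/(0.084−0.0153) = 153.1295
P₀ = V_7/(1+r)^7 = 153.1295/(1+0.084)^7 = 87.0671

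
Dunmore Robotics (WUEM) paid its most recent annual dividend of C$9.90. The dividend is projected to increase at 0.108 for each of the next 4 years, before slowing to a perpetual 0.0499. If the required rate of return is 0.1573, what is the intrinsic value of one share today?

Two-stage DDM. Project D₁…D_4 at 0.108, terminal growth 0.0499, discount at r = 0.1573.
D_1 = 10.9692
D_2 = 12.1539
D_3 = 13.4665
D_4 = 14.9209
Terminal value at t=4: TV = D_5/(r−g) = 15.6654/(0.1573−0.0499) = 145.8606
P₀ = 10.9692/(1+0.1573)^1 + 12.1539/(1+0.1573)^2 + 13.4665/(1+0.1573)^3 + 14.9209/(1+0.1573)^4 + 145.8606/(1+0.1573)^4 = 116.8704

C$116.87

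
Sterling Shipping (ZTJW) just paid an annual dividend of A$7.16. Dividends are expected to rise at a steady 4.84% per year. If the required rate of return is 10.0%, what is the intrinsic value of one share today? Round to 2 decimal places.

Gordon growth model: P₀ = D₁/(r − g). D₁ = 7.16 × (1 + 0.0484) = 7.5065.
P₀ = 7.5065 / (0.1 − 0.0484) = 7.5065 / 0.0516 = 145.4757

A$145.48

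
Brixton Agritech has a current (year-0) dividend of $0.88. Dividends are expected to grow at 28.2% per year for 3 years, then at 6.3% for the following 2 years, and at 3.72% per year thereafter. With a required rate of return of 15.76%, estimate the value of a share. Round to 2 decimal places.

$14.04

Three-stage DDM. Project D₁…D_5; terminal Gordon value at t=5 with g = 0.0372; discount at r = 0.1576.
D_1 = 1.1282
D_2 = 1.4463
D_3 = 1.8542
D_4 = 1.9710
D_5 = 2.0951
TV_5 = 2.1731/(0.1576−0.0372) = 18.0488
P₀ = Σ Dₜ/(1+r)ᵗ + TV_5/(1+r)^5 = 14.0374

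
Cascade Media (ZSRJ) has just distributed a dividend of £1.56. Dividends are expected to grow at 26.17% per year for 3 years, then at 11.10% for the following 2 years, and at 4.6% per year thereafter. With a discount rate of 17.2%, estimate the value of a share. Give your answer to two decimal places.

£23.55

Three-stage DDM. Project D₁…D_5; terminal Gordon value at t=5 with g = 0.046; discount at r = 0.172.
D_1 = 1.9683
D_2 = 2.4833
D_3 = 3.1332
D_4 = 3.4810
D_5 = 3.8674
TV_5 = 4.0453/(0.172−0.046) = 32.1057
P₀ = Σ Dₜ/(1+r)ᵗ + TV_5/(1+r)^5 = 23.5468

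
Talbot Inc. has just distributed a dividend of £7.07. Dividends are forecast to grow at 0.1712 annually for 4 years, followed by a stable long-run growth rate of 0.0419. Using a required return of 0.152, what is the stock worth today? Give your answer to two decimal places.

Two-stage DDM. Project D₁…D_4 at 0.1712, terminal growth 0.0419, discount at r = 0.152.
D_1 = 8.2804
D_2 = 9.6980
D_3 = 11.3583
D_4 = 13.3028
Terminal value at t=4: TV = D_5/(r−g) = 13.8602/(0.152−0.0419) = 125.8874
P₀ = 8.2804/(1+0.152)^1 + 9.6980/(1+0.152)^2 + 11.3583/(1+0.152)^3 + 13.3028/(1+0.152)^4 + 125.8874/(1+0.152)^4 = 100.9561

£100.96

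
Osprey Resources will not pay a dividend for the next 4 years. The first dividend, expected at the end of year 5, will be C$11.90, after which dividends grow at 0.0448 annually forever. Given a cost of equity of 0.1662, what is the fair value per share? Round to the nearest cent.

Deferred-dividend DDM. At t=4 the remaining stream is a growing perpetuity with first payment D_5 = 11.90.
V_4 = D_5/(r−g) = 11.90/(0.1662−0.0448) = 98.0231
P₀ = V_4/(1+r)^4 = 98.0231/(1+0.1662)^4 = 52.9952

C$53.00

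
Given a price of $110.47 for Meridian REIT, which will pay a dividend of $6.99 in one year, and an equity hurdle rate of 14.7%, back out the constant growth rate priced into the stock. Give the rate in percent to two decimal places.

From P₀ = D₁/(r − g), the implied growth is g = r − D₁/P₀.
g = 0.147 − 6.99/110.47 = 0.147 − 0.06328 = 0.08372

8.37%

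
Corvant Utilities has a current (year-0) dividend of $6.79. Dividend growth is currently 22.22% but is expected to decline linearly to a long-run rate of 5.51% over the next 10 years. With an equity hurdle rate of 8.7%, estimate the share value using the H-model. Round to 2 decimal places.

H-model: P₀ = D₀[(1+g_L) + H(g_S−g_L)]/(r−g_L), with H = 10/2 = 5.
P₀ = 6.79 × [(1+0.0551) + 5×(0.2222−0.0551)] / (0.087−0.0551)
   = 6.79 × 1.8906 / 0.0319 = 402.4192

$402.42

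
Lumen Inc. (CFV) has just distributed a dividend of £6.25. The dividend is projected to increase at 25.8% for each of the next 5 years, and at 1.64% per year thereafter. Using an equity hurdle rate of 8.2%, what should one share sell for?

Two-stage DDM. Project D₁…D_5 at 0.258, terminal growth 0.0164, discount at r = 0.082.
D_1 = 7.8625
D_2 = 9.8910
D_3 = 12.4429
D_4 = 15.6532
D_5 = 19.6917
Terminal value at t=5: TV = D_6/(r−g) = 20.0146/(0.082−0.0164) = 305.1013
P₀ = 7.8625/(1+0.082)^1 + 9.8910/(1+0.082)^2 + 12.4429/(1+0.082)^3 + 15.6532/(1+0.082)^4 + 19.6917/(1+0.082)^5 + 305.1013/(1+0.082)^5 = 255.9721

£255.97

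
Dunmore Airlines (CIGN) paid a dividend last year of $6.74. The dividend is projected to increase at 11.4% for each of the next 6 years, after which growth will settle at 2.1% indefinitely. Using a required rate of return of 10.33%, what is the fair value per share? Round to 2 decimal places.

$130.44

Two-stage DDM. Project D₁…D_6 at 0.114, terminal growth 0.021, discount at r = 0.1033.
D_1 = 7.5084
D_2 = 8.3643
D_3 = 9.3178
D_4 = 10.3801
D_5 = 11.5634
D_6 = 12.8816
Terminal value at t=6: TV = D_7/(r−g) = 13.1522/(0.1033−0.021) = 159.8074
P₀ = 7.5084/(1+0.1033)^1 + 8.3643/(1+0.1033)^2 + 9.3178/(1+0.1033)^3 + 10.3801/(1+0.1033)^4 + 11.5634/(1+0.1033)^5 + 12.8816/(1+0.1033)^6 + 159.8074/(1+0.1033)^6 = 130.4354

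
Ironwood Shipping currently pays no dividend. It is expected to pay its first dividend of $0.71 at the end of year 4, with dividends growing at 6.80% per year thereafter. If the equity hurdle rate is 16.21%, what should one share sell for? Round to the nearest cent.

$4.81

Deferred-dividend DDM. At t=3 the remaining stream is a growing perpetuity with first payment D_4 = 0.71.
V_3 = D_4/(r−g) = 0.71/(0.1621−0.068) = 7.5452
P₀ = V_3/(1+r)^3 = 7.5452/(1+0.1621)^3 = 4.8077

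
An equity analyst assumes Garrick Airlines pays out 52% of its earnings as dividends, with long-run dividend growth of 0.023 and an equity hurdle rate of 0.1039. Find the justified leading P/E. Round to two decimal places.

Justified leading P/E = b/(r−g) = 0.52/(0.1039−0.023) = 6.4277

6.43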